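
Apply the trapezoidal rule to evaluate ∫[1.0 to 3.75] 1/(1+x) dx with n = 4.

f(x) = 1/(1+x)
a = 1.0, b = 3.75, n = 4
h = (b - a)/n = 0.687500

Trapezoidal rule: (h/2)[f(x₀) + 2f(x₁) + 2f(x₂) + ... + f(xₙ)]

x_0 = 1.0000, f(x_0) = 0.500000, coefficient = 1
x_1 = 1.6875, f(x_1) = 0.372093, coefficient = 2
x_2 = 2.3750, f(x_2) = 0.296296, coefficient = 2
x_3 = 3.0625, f(x_3) = 0.246154, coefficient = 2
x_4 = 3.7500, f(x_4) = 0.210526, coefficient = 1

I ≈ (0.687500/2) × 2.539613 = 0.872992
Exact value: 0.864997
Error: 0.007994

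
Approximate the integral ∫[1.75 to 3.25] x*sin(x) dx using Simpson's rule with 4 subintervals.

f(x) = x*sin(x)
a = 1.75, b = 3.25, n = 4
h = (b - a)/n = 0.375000

Simpson's rule: (h/3)[f(x₀) + 4f(x₁) + 2f(x₂) + ... + f(xₙ)]

x_0 = 1.7500, f(x_0) = 1.721975, coefficient = 1
x_1 = 2.1250, f(x_1) = 1.806930, coefficient = 4
x_2 = 2.5000, f(x_2) = 1.496180, coefficient = 2
x_3 = 2.8750, f(x_3) = 0.757407, coefficient = 4
x_4 = 3.2500, f(x_4) = -0.351634, coefficient = 1

I ≈ (0.375000/3) × 14.620049 = 1.827506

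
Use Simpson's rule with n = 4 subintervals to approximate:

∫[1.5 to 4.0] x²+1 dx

f(x) = x²+1
a = 1.5, b = 4.0, n = 4
h = (b - a)/n = 0.625000

Simpson's rule: (h/3)[f(x₀) + 4f(x₁) + 2f(x₂) + ... + f(xₙ)]

x_0 = 1.5000, f(x_0) = 3.250000, coefficient = 1
x_1 = 2.1250, f(x_1) = 5.515625, coefficient = 4
x_2 = 2.7500, f(x_2) = 8.562500, coefficient = 2
x_3 = 3.3750, f(x_3) = 12.390625, coefficient = 4
x_4 = 4.0000, f(x_4) = 17.000000, coefficient = 1

I ≈ (0.625000/3) × 109.000000 = 22.708333
Exact value: 22.708333
Error: 0.000000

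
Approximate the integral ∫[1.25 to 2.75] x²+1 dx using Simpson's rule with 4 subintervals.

f(x) = x²+1
a = 1.25, b = 2.75, n = 4
h = (b - a)/n = 0.375000

Simpson's rule: (h/3)[f(x₀) + 4f(x₁) + 2f(x₂) + ... + f(xₙ)]

x_0 = 1.2500, f(x_0) = 2.562500, coefficient = 1
x_1 = 1.6250, f(x_1) = 3.640625, coefficient = 4
x_2 = 2.0000, f(x_2) = 5.000000, coefficient = 2
x_3 = 2.3750, f(x_3) = 6.640625, coefficient = 4
x_4 = 2.7500, f(x_4) = 8.562500, coefficient = 1

I ≈ (0.375000/3) × 62.250000 = 7.781250
Exact value: 7.781250
Error: 0.000000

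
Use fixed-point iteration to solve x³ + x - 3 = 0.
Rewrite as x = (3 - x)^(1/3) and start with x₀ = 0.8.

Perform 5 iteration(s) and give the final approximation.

Equation: x³ + x - 3 = 0
Fixed-point form: x = (3 - x)^(1/3)
x₀ = 0.8

x_1 = g(0.800000) = 1.300591
x_2 = g(1.300591) = 1.193345
x_3 = g(1.193345) = 1.217938
x_4 = g(1.217938) = 1.212386
x_5 = g(1.212386) = 1.213644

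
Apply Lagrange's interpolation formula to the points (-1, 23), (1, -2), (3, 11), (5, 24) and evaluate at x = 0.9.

Lagrange interpolation formula:
P(x) = Σ yᵢ × Lᵢ(x)
where Lᵢ(x) = Π_{j≠i} (x - xⱼ)/(xᵢ - xⱼ)

L_0(0.9) = (0.9 - 1)/(-1 - 1) × (0.9 - 3)/(-1 - 3) × (0.9 - 5)/(-1 - 5) = 0.017937
L_1(0.9) = (0.9 - (-1))/(1 - (-1)) × (0.9 - 3)/(1 - 3) × (0.9 - 5)/(1 - 5) = 1.022437
L_2(0.9) = (0.9 - (-1))/(3 - (-1)) × (0.9 - 1)/(3 - 1) × (0.9 - 5)/(3 - 5) = -0.048687
L_3(0.9) = (0.9 - (-1))/(5 - (-1)) × (0.9 - 1)/(5 - 1) × (0.9 - 3)/(5 - 3) = 0.008312

P(0.9) = 23×L_0(0.9) + (-2)×L_1(0.9) + 11×L_2(0.9) + 24×L_3(0.9)
P(0.9) = -1.968375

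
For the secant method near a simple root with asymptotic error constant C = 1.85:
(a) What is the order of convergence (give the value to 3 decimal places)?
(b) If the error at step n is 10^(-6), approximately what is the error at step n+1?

(a) Secant method has superlinear convergence with order φ = (1+√5)/2 ≈ 1.618.
    This means |e_{n+1}| ≈ C|e_n|^1.618.

(b) With |e_n| = 10^(-6) and C = 1.85:
    |e_{n+1}| ≈ 1.85 × (10^(-6))^1.618 = 1.85 × 10^(-9.71)

(a) ≈ 1.618 (golden ratio); (b) |e_{n+1}| ≈ 3.622e-10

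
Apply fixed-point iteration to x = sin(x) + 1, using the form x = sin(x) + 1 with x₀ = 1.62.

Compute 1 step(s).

Equation: x = sin(x) + 1
Fixed-point form: x = sin(x) + 1
x₀ = 1.62

x_1 = g(1.620000) = 1.998790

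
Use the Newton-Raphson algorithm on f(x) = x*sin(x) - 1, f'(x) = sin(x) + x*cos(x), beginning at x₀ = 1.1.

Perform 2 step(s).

f(x) = x*sin(x) - 1
f'(x) = sin(x) + x*cos(x)
x₀ = 1.1

Newton-Raphson formula: x_{n+1} = x_n - f(x_n)/f'(x_n)

Iteration 1:
  f(1.100000) = -0.019672
  f'(1.100000) = 1.390163
  x_1 = 1.100000 - (-0.019672)/1.390163 = 1.114151
Iteration 2:
  f(1.114151) = -0.000009
  f'(1.114151) = 1.388810
  x_2 = 1.114151 - (-0.000009)/1.388810 = 1.114157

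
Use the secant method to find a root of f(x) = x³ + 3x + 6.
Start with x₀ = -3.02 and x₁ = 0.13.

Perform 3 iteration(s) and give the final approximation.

f(x) = x³ + 3x + 6
x₀ = -3.02, x₁ = 0.13

Secant formula: x_{n+1} = x_n - f(x_n)(x_n - x_{n-1})/(f(x_n) - f(x_{n-1}))

Iteration 1:
  f(-3.020000) = -30.603608
  f(0.130000) = 6.392197
  x_2 = 0.130000 - 6.392197×(0.130000 - (-3.020000))/(6.392197 - (-30.603608))
       = -0.414262
Iteration 2:
  f(0.130000) = 6.392197
  f(-0.414262) = 4.686120
  x_3 = -0.414262 - 4.686120×(-0.414262 - 0.130000)/(4.686120 - 6.392197)
       = -1.909200
Iteration 3:
  f(-0.414262) = 4.686120
  f(-1.909200) = -6.686720
  x_4 = -1.909200 - (-6.686720)×(-1.909200 - (-0.414262))/(-6.686720 - 4.686120)
       = -1.030244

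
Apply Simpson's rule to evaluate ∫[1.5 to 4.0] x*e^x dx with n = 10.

f(x) = x*e^x
a = 1.5, b = 4.0, n = 10
h = (b - a)/n = 0.250000

Simpson's rule: (h/3)[f(x₀) + 4f(x₁) + 2f(x₂) + ... + f(xₙ)]

x_0 = 1.5000, f(x_0) = 6.722534, coefficient = 1
x_1 = 1.7500, f(x_1) = 10.070555, coefficient = 4
x_2 = 2.0000, f(x_2) = 14.778112, coefficient = 2
x_3 = 2.2500, f(x_3) = 21.347406, coefficient = 4
x_4 = 2.5000, f(x_4) = 30.456235, coefficient = 2
x_5 = 2.7500, f(x_5) = 43.017238, coefficient = 4
x_6 = 3.0000, f(x_6) = 60.256611, coefficient = 2
x_7 = 3.2500, f(x_7) = 83.818605, coefficient = 4
x_8 = 3.5000, f(x_8) = 115.904082, coefficient = 2
x_9 = 3.7500, f(x_9) = 159.454058, coefficient = 4
x_10 = 4.0000, f(x_10) = 218.392600, coefficient = 1

I ≈ (0.250000/3) × 1938.736654 = 161.561388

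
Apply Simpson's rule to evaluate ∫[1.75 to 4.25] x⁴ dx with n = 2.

f(x) = x⁴
a = 1.75, b = 4.25, n = 2
h = (b - a)/n = 1.250000

Simpson's rule: (h/3)[f(x₀) + 4f(x₁) + 2f(x₂) + ... + f(xₙ)]

x_0 = 1.7500, f(x_0) = 9.378906, coefficient = 1
x_1 = 3.0000, f(x_1) = 81.000000, coefficient = 4
x_2 = 4.2500, f(x_2) = 326.253906, coefficient = 1

I ≈ (1.250000/3) × 659.632812 = 274.847005
Exact value: 274.033203
Error: 0.813802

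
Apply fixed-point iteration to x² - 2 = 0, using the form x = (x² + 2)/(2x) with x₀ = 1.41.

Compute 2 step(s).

Equation: x² - 2 = 0
Fixed-point form: x = (x² + 2)/(2x)
x₀ = 1.41

x_1 = g(1.410000) = 1.414220
x_2 = g(1.414220) = 1.414214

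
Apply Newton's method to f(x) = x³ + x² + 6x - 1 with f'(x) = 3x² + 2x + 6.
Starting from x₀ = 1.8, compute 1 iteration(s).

f(x) = x³ + x² + 6x - 1
f'(x) = 3x² + 2x + 6
x₀ = 1.8

Newton-Raphson formula: x_{n+1} = x_n - f(x_n)/f'(x_n)

Iteration 1:
  f(1.800000) = 18.872000
  f'(1.800000) = 19.320000
  x_1 = 1.800000 - 18.872000/19.320000 = 0.823188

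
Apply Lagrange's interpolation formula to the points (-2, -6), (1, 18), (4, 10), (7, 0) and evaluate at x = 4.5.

Lagrange interpolation formula:
P(x) = Σ yᵢ × Lᵢ(x)
where Lᵢ(x) = Π_{j≠i} (x - xⱼ)/(xᵢ - xⱼ)

L_0(4.5) = (4.5 - 1)/(-2 - 1) × (4.5 - 4)/(-2 - 4) × (4.5 - 7)/(-2 - 7) = 0.027006
L_1(4.5) = (4.5 - (-2))/(1 - (-2)) × (4.5 - 4)/(1 - 4) × (4.5 - 7)/(1 - 7) = -0.150463
L_2(4.5) = (4.5 - (-2))/(4 - (-2)) × (4.5 - 1)/(4 - 1) × (4.5 - 7)/(4 - 7) = 1.053241
L_3(4.5) = (4.5 - (-2))/(7 - (-2)) × (4.5 - 1)/(7 - 1) × (4.5 - 4)/(7 - 4) = 0.070216

P(4.5) = (-6)×L_0(4.5) + 18×L_1(4.5) + 10×L_2(4.5) + 0×L_3(4.5)
P(4.5) = 7.662037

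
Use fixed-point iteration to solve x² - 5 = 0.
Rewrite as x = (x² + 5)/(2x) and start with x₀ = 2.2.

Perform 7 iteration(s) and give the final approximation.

Equation: x² - 5 = 0
Fixed-point form: x = (x² + 5)/(2x)
x₀ = 2.2

x_1 = g(2.200000) = 2.236364
x_2 = g(2.236364) = 2.236068
x_3 = g(2.236068) = 2.236068
x_4 = g(2.236068) = 2.236068
x_5 = g(2.236068) = 2.236068
x_6 = g(2.236068) = 2.236068
x_7 = g(2.236068) = 2.236068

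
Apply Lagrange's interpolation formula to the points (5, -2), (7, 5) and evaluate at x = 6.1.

Lagrange interpolation formula:
P(x) = Σ yᵢ × Lᵢ(x)
where Lᵢ(x) = Π_{j≠i} (x - xⱼ)/(xᵢ - xⱼ)

L_0(6.1) = (6.1 - 7)/(5 - 7) = 0.450000
L_1(6.1) = (6.1 - 5)/(7 - 5) = 0.550000

P(6.1) = (-2)×L_0(6.1) + 5×L_1(6.1)
P(6.1) = 1.850000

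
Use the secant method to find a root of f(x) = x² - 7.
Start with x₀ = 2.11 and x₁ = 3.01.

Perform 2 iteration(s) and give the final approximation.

f(x) = x² - 7
x₀ = 2.11, x₁ = 3.01

Secant formula: x_{n+1} = x_n - f(x_n)(x_n - x_{n-1})/(f(x_n) - f(x_{n-1}))

Iteration 1:
  f(2.110000) = -2.547900
  f(3.010000) = 2.060100
  x_2 = 3.010000 - 2.060100×(3.010000 - 2.110000)/(2.060100 - (-2.547900))
       = 2.607637
Iteration 2:
  f(3.010000) = 2.060100
  f(2.607637) = -0.200231
  x_3 = 2.607637 - (-0.200231)×(2.607637 - 3.010000)/(-0.200231 - 2.060100)
       = 2.643280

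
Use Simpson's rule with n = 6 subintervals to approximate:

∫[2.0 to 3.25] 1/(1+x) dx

f(x) = 1/(1+x)
a = 2.0, b = 3.25, n = 6
h = (b - a)/n = 0.208333

Simpson's rule: (h/3)[f(x₀) + 4f(x₁) + 2f(x₂) + ... + f(xₙ)]

x_0 = 2.0000, f(x_0) = 0.333333, coefficient = 1
x_1 = 2.2083, f(x_1) = 0.311688, coefficient = 4
x_2 = 2.4167, f(x_2) = 0.292683, coefficient = 2
x_3 = 2.6250, f(x_3) = 0.275862, coefficient = 4
x_4 = 2.8333, f(x_4) = 0.260870, coefficient = 2
x_5 = 3.0417, f(x_5) = 0.247423, coefficient = 4
x_6 = 3.2500, f(x_6) = 0.235294, coefficient = 1

I ≈ (0.208333/3) × 5.015625 = 0.348307
Exact value: 0.348307
Error: 0.000001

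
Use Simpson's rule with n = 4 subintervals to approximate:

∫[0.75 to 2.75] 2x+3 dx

f(x) = 2x+3
a = 0.75, b = 2.75, n = 4
h = (b - a)/n = 0.500000

Simpson's rule: (h/3)[f(x₀) + 4f(x₁) + 2f(x₂) + ... + f(xₙ)]

x_0 = 0.7500, f(x_0) = 4.500000, coefficient = 1
x_1 = 1.2500, f(x_1) = 5.500000, coefficient = 4
x_2 = 1.7500, f(x_2) = 6.500000, coefficient = 2
x_3 = 2.2500, f(x_3) = 7.500000, coefficient = 4
x_4 = 2.7500, f(x_4) = 8.500000, coefficient = 1

I ≈ (0.500000/3) × 78.000000 = 13.000000
Exact value: 13.000000
Error: 0.000000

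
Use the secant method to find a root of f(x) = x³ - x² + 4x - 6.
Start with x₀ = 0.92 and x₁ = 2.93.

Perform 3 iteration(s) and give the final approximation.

f(x) = x³ - x² + 4x - 6
x₀ = 0.92, x₁ = 2.93

Secant formula: x_{n+1} = x_n - f(x_n)(x_n - x_{n-1})/(f(x_n) - f(x_{n-1}))

Iteration 1:
  f(0.920000) = -2.387712
  f(2.930000) = 22.288857
  x_2 = 2.930000 - 22.288857×(2.930000 - 0.920000)/(22.288857 - (-2.387712))
       = 1.114488
Iteration 2:
  f(2.930000) = 22.288857
  f(1.114488) = -1.399843
  x_3 = 1.114488 - (-1.399843)×(1.114488 - 2.930000)/(-1.399843 - 22.288857)
       = 1.221773
Iteration 3:
  f(1.114488) = -1.399843
  f(1.221773) = -0.781862
  x_4 = 1.221773 - (-0.781862)×(1.221773 - 1.114488)/(-0.781862 - (-1.399843))
       = 1.357508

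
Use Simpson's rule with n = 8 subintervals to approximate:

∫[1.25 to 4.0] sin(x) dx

f(x) = sin(x)
a = 1.25, b = 4.0, n = 8
h = (b - a)/n = 0.343750

Simpson's rule: (h/3)[f(x₀) + 4f(x₁) + 2f(x₂) + ... + f(xₙ)]

x_0 = 1.2500, f(x_0) = 0.948985, coefficient = 1
x_1 = 1.5938, f(x_1) = 0.999737, coefficient = 4
x_2 = 1.9375, f(x_2) = 0.933514, coefficient = 2
x_3 = 2.2812, f(x_3) = 0.758066, coefficient = 4
x_4 = 2.6250, f(x_4) = 0.493920, coefficient = 2
x_5 = 2.9688, f(x_5) = 0.171983, coefficient = 4
x_6 = 3.3125, f(x_6) = -0.170077, coefficient = 2
x_7 = 3.6562, f(x_7) = -0.492237, coefficient = 4
x_8 = 4.0000, f(x_8) = -0.756802, coefficient = 1

I ≈ (0.343750/3) × 8.457096 = 0.969042
Exact value: 0.968966
Error: 0.000076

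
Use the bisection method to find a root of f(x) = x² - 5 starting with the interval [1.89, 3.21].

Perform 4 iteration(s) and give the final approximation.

f(x) = x² - 5
Initial interval: [1.89, 3.21]

Iteration 1:
  c_1 = (1.890000 + 3.210000)/2 = 2.550000
  f(c_1) = f(2.550000) = 1.502500
  f(a) × f(c) < 0, new interval: [1.890000, 2.550000]
Iteration 2:
  c_2 = (1.890000 + 2.550000)/2 = 2.220000
  f(c_2) = f(2.220000) = -0.071600
  f(a) × f(c) ≥ 0, new interval: [2.220000, 2.550000]
Iteration 3:
  c_3 = (2.220000 + 2.550000)/2 = 2.385000
  f(c_3) = f(2.385000) = 0.688225
  f(a) × f(c) < 0, new interval: [2.220000, 2.385000]
Iteration 4:
  c_4 = (2.220000 + 2.385000)/2 = 2.302500
  f(c_4) = f(2.302500) = 0.301506
  f(a) × f(c) < 0, new interval: [2.220000, 2.302500]

After 4 iteration(s), the approximation is c_4 = 2.302500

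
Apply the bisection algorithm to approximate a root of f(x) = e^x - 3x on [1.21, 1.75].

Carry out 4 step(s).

f(x) = e^x - 3x
Initial interval: [1.21, 1.75]

Iteration 1:
  c_1 = (1.210000 + 1.750000)/2 = 1.480000
  f(c_1) = f(1.480000) = -0.047054
  f(a) × f(c) ≥ 0, new interval: [1.480000, 1.750000]
Iteration 2:
  c_2 = (1.480000 + 1.750000)/2 = 1.615000
  f(c_2) = f(1.615000) = 0.182888
  f(a) × f(c) < 0, new interval: [1.480000, 1.615000]
Iteration 3:
  c_3 = (1.480000 + 1.615000)/2 = 1.547500
  f(c_3) = f(1.547500) = 0.057206
  f(a) × f(c) < 0, new interval: [1.480000, 1.547500]
Iteration 4:
  c_4 = (1.480000 + 1.547500)/2 = 1.513750
  f(c_4) = f(1.513750) = 0.002488
  f(a) × f(c) < 0, new interval: [1.480000, 1.513750]

After 4 iteration(s), the approximation is c_4 = 1.513750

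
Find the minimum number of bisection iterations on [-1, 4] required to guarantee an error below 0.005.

We need (b-a)/2^n ≤ 0.005
(4 - (-1))/2^n ≤ 0.005
5/2^n ≤ 0.005
2^n ≥ 1000
n ≥ log₂(1000) = 9.97
n ≥ 10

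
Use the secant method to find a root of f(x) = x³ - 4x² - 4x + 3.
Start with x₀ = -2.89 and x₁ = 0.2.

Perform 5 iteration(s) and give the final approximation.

f(x) = x³ - 4x² - 4x + 3
x₀ = -2.89, x₁ = 0.2

Secant formula: x_{n+1} = x_n - f(x_n)(x_n - x_{n-1})/(f(x_n) - f(x_{n-1}))

Iteration 1:
  f(-2.890000) = -42.985969
  f(0.200000) = 2.048000
  x_2 = 0.200000 - 2.048000×(0.200000 - (-2.890000))/(2.048000 - (-42.985969))
       = 0.059477
Iteration 2:
  f(0.200000) = 2.048000
  f(0.059477) = 2.748153
  x_3 = 0.059477 - 2.748153×(0.059477 - 0.200000)/(2.748153 - 2.048000)
       = 0.611041
Iteration 3:
  f(0.059477) = 2.748153
  f(0.611041) = -0.709502
  x_4 = 0.611041 - (-0.709502)×(0.611041 - 0.059477)/(-0.709502 - 2.748153)
       = 0.497861
Iteration 4:
  f(0.611041) = -0.709502
  f(0.497861) = 0.140494
  x_5 = 0.497861 - 0.140494×(0.497861 - 0.611041)/(0.140494 - (-0.709502))
       = 0.516569
Iteration 5:
  f(0.497861) = 0.140494
  f(0.516569) = 0.004197
  x_6 = 0.516569 - 0.004197×(0.516569 - 0.497861)/(0.004197 - 0.140494)
       = 0.517144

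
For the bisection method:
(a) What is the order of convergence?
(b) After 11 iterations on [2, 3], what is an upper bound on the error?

(a) Bisection has linear (order 1) convergence; the error is halved each step.

(b) Error bound = (b-a)/2^n = (3 - 2)/2^{11}
    = 1/2^{11}

(a) 1 (linear); (b) error ≤ 4.88e-04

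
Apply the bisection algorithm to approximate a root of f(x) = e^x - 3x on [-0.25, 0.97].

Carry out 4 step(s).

f(x) = e^x - 3x
Initial interval: [-0.25, 0.97]

Iteration 1:
  c_1 = (-0.250000 + 0.970000)/2 = 0.360000
  f(c_1) = f(0.360000) = 0.353329
  f(a) × f(c) ≥ 0, new interval: [0.360000, 0.970000]
Iteration 2:
  c_2 = (0.360000 + 0.970000)/2 = 0.665000
  f(c_2) = f(0.665000) = -0.050509
  f(a) × f(c) < 0, new interval: [0.360000, 0.665000]
Iteration 3:
  c_3 = (0.360000 + 0.665000)/2 = 0.512500
  f(c_3) = f(0.512500) = 0.131960
  f(a) × f(c) ≥ 0, new interval: [0.512500, 0.665000]
Iteration 4:
  c_4 = (0.512500 + 0.665000)/2 = 0.588750
  f(c_4) = f(0.588750) = 0.035485
  f(a) × f(c) ≥ 0, new interval: [0.588750, 0.665000]

After 4 iteration(s), the approximation is c_4 = 0.588750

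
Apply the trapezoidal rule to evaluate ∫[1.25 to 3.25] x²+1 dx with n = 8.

f(x) = x²+1
a = 1.25, b = 3.25, n = 8
h = (b - a)/n = 0.250000

Trapezoidal rule: (h/2)[f(x₀) + 2f(x₁) + 2f(x₂) + ... + f(xₙ)]

x_0 = 1.2500, f(x_0) = 2.562500, coefficient = 1
x_1 = 1.5000, f(x_1) = 3.250000, coefficient = 2
x_2 = 1.7500, f(x_2) = 4.062500, coefficient = 2
x_3 = 2.0000, f(x_3) = 5.000000, coefficient = 2
x_4 = 2.2500, f(x_4) = 6.062500, coefficient = 2
x_5 = 2.5000, f(x_5) = 7.250000, coefficient = 2
x_6 = 2.7500, f(x_6) = 8.562500, coefficient = 2
x_7 = 3.0000, f(x_7) = 10.000000, coefficient = 2
x_8 = 3.2500, f(x_8) = 11.562500, coefficient = 1

I ≈ (0.250000/2) × 102.500000 = 12.812500
Exact value: 12.791667
Error: 0.020833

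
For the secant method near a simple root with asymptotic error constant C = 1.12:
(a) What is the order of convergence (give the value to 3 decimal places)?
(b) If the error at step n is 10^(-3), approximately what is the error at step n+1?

(a) Secant method has superlinear convergence with order φ = (1+√5)/2 ≈ 1.618.
    This means |e_{n+1}| ≈ C|e_n|^1.618.

(b) With |e_n| = 10^(-3) and C = 1.12:
    |e_{n+1}| ≈ 1.12 × (10^(-3))^1.618 = 1.12 × 10^(-4.85)

(a) ≈ 1.618 (golden ratio); (b) |e_{n+1}| ≈ 1.567e-05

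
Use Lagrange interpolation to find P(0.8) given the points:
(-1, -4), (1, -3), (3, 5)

Lagrange interpolation formula:
P(x) = Σ yᵢ × Lᵢ(x)
where Lᵢ(x) = Π_{j≠i} (x - xⱼ)/(xᵢ - xⱼ)

L_0(0.8) = (0.8 - 1)/(-1 - 1) × (0.8 - 3)/(-1 - 3) = 0.055000
L_1(0.8) = (0.8 - (-1))/(1 - (-1)) × (0.8 - 3)/(1 - 3) = 0.990000
L_2(0.8) = (0.8 - (-1))/(3 - (-1)) × (0.8 - 1)/(3 - 1) = -0.045000

P(0.8) = (-4)×L_0(0.8) + (-3)×L_1(0.8) + 5×L_2(0.8)
P(0.8) = -3.415000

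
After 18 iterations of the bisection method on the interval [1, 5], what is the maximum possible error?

Bisection error bound: |error| ≤ (b-a)/2^n
|error| ≤ (5 - 1)/2^18 = 4/2^18
|error| ≤ 0.0000152588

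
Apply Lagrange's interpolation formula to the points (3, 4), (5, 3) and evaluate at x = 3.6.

Lagrange interpolation formula:
P(x) = Σ yᵢ × Lᵢ(x)
where Lᵢ(x) = Π_{j≠i} (x - xⱼ)/(xᵢ - xⱼ)

L_0(3.6) = (3.6 - 5)/(3 - 5) = 0.700000
L_1(3.6) = (3.6 - 3)/(5 - 3) = 0.300000

P(3.6) = 4×L_0(3.6) + 3×L_1(3.6)
P(3.6) = 3.700000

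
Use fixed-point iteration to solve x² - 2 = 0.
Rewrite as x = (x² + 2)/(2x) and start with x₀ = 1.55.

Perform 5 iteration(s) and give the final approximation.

Equation: x² - 2 = 0
Fixed-point form: x = (x² + 2)/(2x)
x₀ = 1.55

x_1 = g(1.550000) = 1.420161
x_2 = g(1.420161) = 1.414226
x_3 = g(1.414226) = 1.414214
x_4 = g(1.414214) = 1.414214
x_5 = g(1.414214) = 1.414214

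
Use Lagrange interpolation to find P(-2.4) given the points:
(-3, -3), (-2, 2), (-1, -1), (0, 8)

Lagrange interpolation formula:
P(x) = Σ yᵢ × Lᵢ(x)
where Lᵢ(x) = Π_{j≠i} (x - xⱼ)/(xᵢ - xⱼ)

L_0(-2.4) = (-2.4 - (-2))/(-3 - (-2)) × (-2.4 - (-1))/(-3 - (-1)) × (-2.4 - 0)/(-3 - 0) = 0.224000
L_1(-2.4) = (-2.4 - (-3))/(-2 - (-3)) × (-2.4 - (-1))/(-2 - (-1)) × (-2.4 - 0)/(-2 - 0) = 1.008000
L_2(-2.4) = (-2.4 - (-3))/(-1 - (-3)) × (-2.4 - (-2))/(-1 - (-2)) × (-2.4 - 0)/(-1 - 0) = -0.288000
L_3(-2.4) = (-2.4 - (-3))/(0 - (-3)) × (-2.4 - (-2))/(0 - (-2)) × (-2.4 - (-1))/(0 - (-1)) = 0.056000

P(-2.4) = (-3)×L_0(-2.4) + 2×L_1(-2.4) + (-1)×L_2(-2.4) + 8×L_3(-2.4)
P(-2.4) = 2.080000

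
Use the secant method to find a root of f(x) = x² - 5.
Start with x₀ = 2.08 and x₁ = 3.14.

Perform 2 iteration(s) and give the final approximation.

f(x) = x² - 5
x₀ = 2.08, x₁ = 3.14

Secant formula: x_{n+1} = x_n - f(x_n)(x_n - x_{n-1})/(f(x_n) - f(x_{n-1}))

Iteration 1:
  f(2.080000) = -0.673600
  f(3.140000) = 4.859600
  x_2 = 3.140000 - 4.859600×(3.140000 - 2.080000)/(4.859600 - (-0.673600))
       = 2.209042
Iteration 2:
  f(3.140000) = 4.859600
  f(2.209042) = -0.120133
  x_3 = 2.209042 - (-0.120133)×(2.209042 - 3.140000)/(-0.120133 - 4.859600)
       = 2.231501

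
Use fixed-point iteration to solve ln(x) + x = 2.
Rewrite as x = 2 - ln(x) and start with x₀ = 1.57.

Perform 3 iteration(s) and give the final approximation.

Equation: ln(x) + x = 2
Fixed-point form: x = 2 - ln(x)
x₀ = 1.57

x_1 = g(1.570000) = 1.548924
x_2 = g(1.548924) = 1.562439
x_3 = g(1.562439) = 1.553752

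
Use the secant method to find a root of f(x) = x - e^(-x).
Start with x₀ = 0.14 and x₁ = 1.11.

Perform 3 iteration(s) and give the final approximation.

f(x) = x - e^(-x)
x₀ = 0.14, x₁ = 1.11

Secant formula: x_{n+1} = x_n - f(x_n)(x_n - x_{n-1})/(f(x_n) - f(x_{n-1}))

Iteration 1:
  f(0.140000) = -0.729358
  f(1.110000) = 0.780441
  x_2 = 1.110000 - 0.780441×(1.110000 - 0.140000)/(0.780441 - (-0.729358))
       = 0.608590
Iteration 2:
  f(1.110000) = 0.780441
  f(0.608590) = 0.064473
  x_3 = 0.608590 - 0.064473×(0.608590 - 1.110000)/(0.064473 - 0.780441)
       = 0.563438
Iteration 3:
  f(0.608590) = 0.064473
  f(0.563438) = -0.005810
  x_4 = 0.563438 - (-0.005810)×(0.563438 - 0.608590)/(-0.005810 - 0.064473)
       = 0.567171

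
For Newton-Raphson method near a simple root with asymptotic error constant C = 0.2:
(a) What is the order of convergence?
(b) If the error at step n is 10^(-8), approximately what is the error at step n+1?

(a) Newton-Raphson has quadratic (order 2) convergence near simple roots.
    This means |e_{n+1}| ≈ C|e_n|².

(b) With |e_n| = 10^(-8) and C = 0.2:
    |e_{n+1}| ≈ 0.2 × (10^(-8))² = 0.2 × 10^(-16)

(a) 2 (quadratic); (b) |e_{n+1}| ≈ 2.000e-17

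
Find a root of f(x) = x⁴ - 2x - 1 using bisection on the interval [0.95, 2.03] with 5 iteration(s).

f(x) = x⁴ - 2x - 1
Initial interval: [0.95, 2.03]

Iteration 1:
  c_1 = (0.950000 + 2.030000)/2 = 1.490000
  f(c_1) = f(1.490000) = 0.948844
  f(a) × f(c) < 0, new interval: [0.950000, 1.490000]
Iteration 2:
  c_2 = (0.950000 + 1.490000)/2 = 1.220000
  f(c_2) = f(1.220000) = -1.224665
  f(a) × f(c) ≥ 0, new interval: [1.220000, 1.490000]
Iteration 3:
  c_3 = (1.220000 + 1.490000)/2 = 1.355000
  f(c_3) = f(1.355000) = -0.339012
  f(a) × f(c) ≥ 0, new interval: [1.355000, 1.490000]
Iteration 4:
  c_4 = (1.355000 + 1.490000)/2 = 1.422500
  f(c_4) = f(1.422500) = 0.249578
  f(a) × f(c) < 0, new interval: [1.355000, 1.422500]
Iteration 5:
  c_5 = (1.355000 + 1.422500)/2 = 1.388750
  f(c_5) = f(1.388750) = -0.057900
  f(a) × f(c) ≥ 0, new interval: [1.388750, 1.422500]

After 5 iteration(s), the approximation is c_5 = 1.388750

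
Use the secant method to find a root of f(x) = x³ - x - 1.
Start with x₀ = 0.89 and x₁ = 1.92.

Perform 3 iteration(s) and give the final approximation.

f(x) = x³ - x - 1
x₀ = 0.89, x₁ = 1.92

Secant formula: x_{n+1} = x_n - f(x_n)(x_n - x_{n-1})/(f(x_n) - f(x_{n-1}))

Iteration 1:
  f(0.890000) = -1.185031
  f(1.920000) = 4.157888
  x_2 = 1.920000 - 4.157888×(1.920000 - 0.890000)/(4.157888 - (-1.185031))
       = 1.118449
Iteration 2:
  f(1.920000) = 4.157888
  f(1.118449) = -0.719351
  x_3 = 1.118449 - (-0.719351)×(1.118449 - 1.920000)/(-0.719351 - 4.157888)
       = 1.236670
Iteration 3:
  f(1.118449) = -0.719351
  f(1.236670) = -0.345364
  x_4 = 1.236670 - (-0.345364)×(1.236670 - 1.118449)/(-0.345364 - (-0.719351))
       = 1.345844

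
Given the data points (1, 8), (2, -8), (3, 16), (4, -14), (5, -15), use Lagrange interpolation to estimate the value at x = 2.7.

Lagrange interpolation formula:
P(x) = Σ yᵢ × Lᵢ(x)
where Lᵢ(x) = Π_{j≠i} (x - xⱼ)/(xᵢ - xⱼ)

L_0(2.7) = (2.7 - 2)/(1 - 2) × (2.7 - 3)/(1 - 3) × (2.7 - 4)/(1 - 4) × (2.7 - 5)/(1 - 5) = -0.026162
L_1(2.7) = (2.7 - 1)/(2 - 1) × (2.7 - 3)/(2 - 3) × (2.7 - 4)/(2 - 4) × (2.7 - 5)/(2 - 5) = 0.254150
L_2(2.7) = (2.7 - 1)/(3 - 1) × (2.7 - 2)/(3 - 2) × (2.7 - 4)/(3 - 4) × (2.7 - 5)/(3 - 5) = 0.889525
L_3(2.7) = (2.7 - 1)/(4 - 1) × (2.7 - 2)/(4 - 2) × (2.7 - 3)/(4 - 3) × (2.7 - 5)/(4 - 5) = -0.136850
L_4(2.7) = (2.7 - 1)/(5 - 1) × (2.7 - 2)/(5 - 2) × (2.7 - 3)/(5 - 3) × (2.7 - 4)/(5 - 4) = 0.019337

P(2.7) = 8×L_0(2.7) + (-8)×L_1(2.7) + 16×L_2(2.7) + (-14)×L_3(2.7) + (-15)×L_4(2.7)
P(2.7) = 13.615738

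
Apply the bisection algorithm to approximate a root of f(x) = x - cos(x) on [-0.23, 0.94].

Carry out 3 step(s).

f(x) = x - cos(x)
Initial interval: [-0.23, 0.94]

Iteration 1:
  c_1 = (-0.230000 + 0.940000)/2 = 0.355000
  f(c_1) = f(0.355000) = -0.582646
  f(a) × f(c) ≥ 0, new interval: [0.355000, 0.940000]
Iteration 2:
  c_2 = (0.355000 + 0.940000)/2 = 0.647500
  f(c_2) = f(0.647500) = -0.150094
  f(a) × f(c) ≥ 0, new interval: [0.647500, 0.940000]
Iteration 3:
  c_3 = (0.647500 + 0.940000)/2 = 0.793750
  f(c_3) = f(0.793750) = 0.092573
  f(a) × f(c) < 0, new interval: [0.647500, 0.793750]

After 3 iteration(s), the approximation is c_3 = 0.793750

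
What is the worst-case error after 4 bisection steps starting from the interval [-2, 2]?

Bisection error bound: |error| ≤ (b-a)/2^n
|error| ≤ (2 - (-2))/2^4 = 4/2^4
|error| ≤ 0.2500000000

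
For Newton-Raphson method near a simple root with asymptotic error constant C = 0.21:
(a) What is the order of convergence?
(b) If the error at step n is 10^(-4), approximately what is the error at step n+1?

(a) Newton-Raphson has quadratic (order 2) convergence near simple roots.
    This means |e_{n+1}| ≈ C|e_n|².

(b) With |e_n| = 10^(-4) and C = 0.21:
    |e_{n+1}| ≈ 0.21 × (10^(-4))² = 0.21 × 10^(-8)

(a) 2 (quadratic); (b) |e_{n+1}| ≈ 2.100e-09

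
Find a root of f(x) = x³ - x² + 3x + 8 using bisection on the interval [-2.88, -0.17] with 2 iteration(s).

f(x) = x³ - x² + 3x + 8
Initial interval: [-2.88, -0.17]

Iteration 1:
  c_1 = (-2.880000 + (-0.170000))/2 = -1.525000
  f(c_1) = f(-1.525000) = -2.447203
  f(a) × f(c) ≥ 0, new interval: [-1.525000, -0.170000]
Iteration 2:
  c_2 = (-1.525000 + (-0.170000))/2 = -0.847500
  f(c_2) = f(-0.847500) = 4.130522
  f(a) × f(c) < 0, new interval: [-1.525000, -0.847500]

After 2 iteration(s), the approximation is c_2 = -0.847500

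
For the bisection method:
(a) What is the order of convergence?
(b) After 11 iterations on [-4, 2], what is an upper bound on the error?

(a) Bisection has linear (order 1) convergence; the error is halved each step.

(b) Error bound = (b-a)/2^n = (2 - (-4))/2^{11}
    = 6/2^{11}

(a) 1 (linear); (b) error ≤ 2.93e-03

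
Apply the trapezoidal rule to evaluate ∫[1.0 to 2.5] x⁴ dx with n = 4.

f(x) = x⁴
a = 1.0, b = 2.5, n = 4
h = (b - a)/n = 0.375000

Trapezoidal rule: (h/2)[f(x₀) + 2f(x₁) + 2f(x₂) + ... + f(xₙ)]

x_0 = 1.0000, f(x_0) = 1.000000, coefficient = 1
x_1 = 1.3750, f(x_1) = 3.574463, coefficient = 2
x_2 = 1.7500, f(x_2) = 9.378906, coefficient = 2
x_3 = 2.1250, f(x_3) = 20.390869, coefficient = 2
x_4 = 2.5000, f(x_4) = 39.062500, coefficient = 1

I ≈ (0.375000/2) × 106.750977 = 20.015808
Exact value: 19.331250
Error: 0.684558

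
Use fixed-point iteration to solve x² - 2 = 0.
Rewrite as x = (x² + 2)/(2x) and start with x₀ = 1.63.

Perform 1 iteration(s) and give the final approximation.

Equation: x² - 2 = 0
Fixed-point form: x = (x² + 2)/(2x)
x₀ = 1.63

x_1 = g(1.630000) = 1.428497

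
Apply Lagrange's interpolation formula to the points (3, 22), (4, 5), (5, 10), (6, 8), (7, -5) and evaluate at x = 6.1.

Lagrange interpolation formula:
P(x) = Σ yᵢ × Lᵢ(x)
where Lᵢ(x) = Π_{j≠i} (x - xⱼ)/(xᵢ - xⱼ)

L_0(6.1) = (6.1 - 4)/(3 - 4) × (6.1 - 5)/(3 - 5) × (6.1 - 6)/(3 - 6) × (6.1 - 7)/(3 - 7) = -0.008662
L_1(6.1) = (6.1 - 3)/(4 - 3) × (6.1 - 5)/(4 - 5) × (6.1 - 6)/(4 - 6) × (6.1 - 7)/(4 - 7) = 0.051150
L_2(6.1) = (6.1 - 3)/(5 - 3) × (6.1 - 4)/(5 - 4) × (6.1 - 6)/(5 - 6) × (6.1 - 7)/(5 - 7) = -0.146475
L_3(6.1) = (6.1 - 3)/(6 - 3) × (6.1 - 4)/(6 - 4) × (6.1 - 5)/(6 - 5) × (6.1 - 7)/(6 - 7) = 1.074150
L_4(6.1) = (6.1 - 3)/(7 - 3) × (6.1 - 4)/(7 - 4) × (6.1 - 5)/(7 - 5) × (6.1 - 6)/(7 - 6) = 0.029837

P(6.1) = 22×L_0(6.1) + 5×L_1(6.1) + 10×L_2(6.1) + 8×L_3(6.1) + (-5)×L_4(6.1)
P(6.1) = 7.044438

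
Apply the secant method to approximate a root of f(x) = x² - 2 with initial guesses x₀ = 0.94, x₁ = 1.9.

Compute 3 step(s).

f(x) = x² - 2
x₀ = 0.94, x₁ = 1.9

Secant formula: x_{n+1} = x_n - f(x_n)(x_n - x_{n-1})/(f(x_n) - f(x_{n-1}))

Iteration 1:
  f(0.940000) = -1.116400
  f(1.900000) = 1.610000
  x_2 = 1.900000 - 1.610000×(1.900000 - 0.940000)/(1.610000 - (-1.116400))
       = 1.333099
Iteration 2:
  f(1.900000) = 1.610000
  f(1.333099) = -0.222848
  x_3 = 1.333099 - (-0.222848)×(1.333099 - 1.900000)/(-0.222848 - 1.610000)
       = 1.402026
Iteration 3:
  f(1.333099) = -0.222848
  f(1.402026) = -0.034324
  x_4 = 1.402026 - (-0.034324)×(1.402026 - 1.333099)/(-0.034324 - (-0.222848))
       = 1.414575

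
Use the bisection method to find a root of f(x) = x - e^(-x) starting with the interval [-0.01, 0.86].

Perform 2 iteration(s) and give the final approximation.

f(x) = x - e^(-x)
Initial interval: [-0.01, 0.86]

Iteration 1:
  c_1 = (-0.010000 + 0.860000)/2 = 0.425000
  f(c_1) = f(0.425000) = -0.228770
  f(a) × f(c) ≥ 0, new interval: [0.425000, 0.860000]
Iteration 2:
  c_2 = (0.425000 + 0.860000)/2 = 0.642500
  f(c_2) = f(0.642500) = 0.116524
  f(a) × f(c) < 0, new interval: [0.425000, 0.642500]

After 2 iteration(s), the approximation is c_2 = 0.642500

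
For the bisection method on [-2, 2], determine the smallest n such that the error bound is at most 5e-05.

We need (b-a)/2^n ≤ 5e-05
(2 - (-2))/2^n ≤ 5e-05
4/2^n ≤ 5e-05
2^n ≥ 80000
n ≥ log₂(80000) = 16.29
n ≥ 17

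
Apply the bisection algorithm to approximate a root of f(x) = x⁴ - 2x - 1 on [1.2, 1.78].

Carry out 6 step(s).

f(x) = x⁴ - 2x - 1
Initial interval: [1.2, 1.78]

Iteration 1:
  c_1 = (1.200000 + 1.780000)/2 = 1.490000
  f(c_1) = f(1.490000) = 0.948844
  f(a) × f(c) < 0, new interval: [1.200000, 1.490000]
Iteration 2:
  c_2 = (1.200000 + 1.490000)/2 = 1.345000
  f(c_2) = f(1.345000) = -0.417429
  f(a) × f(c) ≥ 0, new interval: [1.345000, 1.490000]
Iteration 3:
  c_3 = (1.345000 + 1.490000)/2 = 1.417500
  f(c_3) = f(1.417500) = 0.202312
  f(a) × f(c) < 0, new interval: [1.345000, 1.417500]
Iteration 4:
  c_4 = (1.345000 + 1.417500)/2 = 1.381250
  f(c_4) = f(1.381250) = -0.122602
  f(a) × f(c) ≥ 0, new interval: [1.381250, 1.417500]
Iteration 5:
  c_5 = (1.381250 + 1.417500)/2 = 1.399375
  f(c_5) = f(1.399375) = 0.035995
  f(a) × f(c) < 0, new interval: [1.381250, 1.399375]
Iteration 6:
  c_6 = (1.381250 + 1.399375)/2 = 1.390313
  f(c_6) = f(1.390313) = -0.044256
  f(a) × f(c) ≥ 0, new interval: [1.390313, 1.399375]

After 6 iteration(s), the approximation is c_6 = 1.390313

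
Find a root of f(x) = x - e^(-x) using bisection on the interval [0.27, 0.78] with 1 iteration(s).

f(x) = x - e^(-x)
Initial interval: [0.27, 0.78]

Iteration 1:
  c_1 = (0.270000 + 0.780000)/2 = 0.525000
  f(c_1) = f(0.525000) = -0.066555
  f(a) × f(c) ≥ 0, new interval: [0.525000, 0.780000]

After 1 iteration(s), the approximation is c_1 = 0.525000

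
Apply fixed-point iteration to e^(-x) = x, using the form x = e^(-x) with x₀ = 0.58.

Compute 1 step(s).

Equation: e^(-x) = x
Fixed-point form: x = e^(-x)
x₀ = 0.58

x_1 = g(0.580000) = 0.559898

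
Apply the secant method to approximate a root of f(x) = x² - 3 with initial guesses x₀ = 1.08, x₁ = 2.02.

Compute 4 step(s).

f(x) = x² - 3
x₀ = 1.08, x₁ = 2.02

Secant formula: x_{n+1} = x_n - f(x_n)(x_n - x_{n-1})/(f(x_n) - f(x_{n-1}))

Iteration 1:
  f(1.080000) = -1.833600
  f(2.020000) = 1.080400
  x_2 = 2.020000 - 1.080400×(2.020000 - 1.080000)/(1.080400 - (-1.833600))
       = 1.671484
Iteration 2:
  f(2.020000) = 1.080400
  f(1.671484) = -0.206142
  x_3 = 1.671484 - (-0.206142)×(1.671484 - 2.020000)/(-0.206142 - 1.080400)
       = 1.727326
Iteration 3:
  f(1.671484) = -0.206142
  f(1.727326) = -0.016344
  x_4 = 1.727326 - (-0.016344)×(1.727326 - 1.671484)/(-0.016344 - (-0.206142))
       = 1.732135
Iteration 4:
  f(1.727326) = -0.016344
  f(1.732135) = 0.000292
  x_5 = 1.732135 - 0.000292×(1.732135 - 1.727326)/(0.000292 - (-0.016344))
       = 1.732051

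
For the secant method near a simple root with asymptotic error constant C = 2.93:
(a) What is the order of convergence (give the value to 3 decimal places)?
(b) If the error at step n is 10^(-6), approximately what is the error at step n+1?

(a) Secant method has superlinear convergence with order φ = (1+√5)/2 ≈ 1.618.
    This means |e_{n+1}| ≈ C|e_n|^1.618.

(b) With |e_n| = 10^(-6) and C = 2.93:
    |e_{n+1}| ≈ 2.93 × (10^(-6))^1.618 = 2.93 × 10^(-9.71)

(a) ≈ 1.618 (golden ratio); (b) |e_{n+1}| ≈ 5.737e-10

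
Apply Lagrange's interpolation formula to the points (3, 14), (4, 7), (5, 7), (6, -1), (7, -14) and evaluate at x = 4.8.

Lagrange interpolation formula:
P(x) = Σ yᵢ × Lᵢ(x)
where Lᵢ(x) = Π_{j≠i} (x - xⱼ)/(xᵢ - xⱼ)

L_0(4.8) = (4.8 - 4)/(3 - 4) × (4.8 - 5)/(3 - 5) × (4.8 - 6)/(3 - 6) × (4.8 - 7)/(3 - 7) = -0.017600
L_1(4.8) = (4.8 - 3)/(4 - 3) × (4.8 - 5)/(4 - 5) × (4.8 - 6)/(4 - 6) × (4.8 - 7)/(4 - 7) = 0.158400
L_2(4.8) = (4.8 - 3)/(5 - 3) × (4.8 - 4)/(5 - 4) × (4.8 - 6)/(5 - 6) × (4.8 - 7)/(5 - 7) = 0.950400
L_3(4.8) = (4.8 - 3)/(6 - 3) × (4.8 - 4)/(6 - 4) × (4.8 - 5)/(6 - 5) × (4.8 - 7)/(6 - 7) = -0.105600
L_4(4.8) = (4.8 - 3)/(7 - 3) × (4.8 - 4)/(7 - 4) × (4.8 - 5)/(7 - 5) × (4.8 - 6)/(7 - 6) = 0.014400

P(4.8) = 14×L_0(4.8) + 7×L_1(4.8) + 7×L_2(4.8) + (-1)×L_3(4.8) + (-14)×L_4(4.8)
P(4.8) = 7.419200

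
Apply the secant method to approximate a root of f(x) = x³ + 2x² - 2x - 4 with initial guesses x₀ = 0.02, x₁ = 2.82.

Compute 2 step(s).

f(x) = x³ + 2x² - 2x - 4
x₀ = 0.02, x₁ = 2.82

Secant formula: x_{n+1} = x_n - f(x_n)(x_n - x_{n-1})/(f(x_n) - f(x_{n-1}))

Iteration 1:
  f(0.020000) = -4.039192
  f(2.820000) = 28.690568
  x_2 = 2.820000 - 28.690568×(2.820000 - 0.020000)/(28.690568 - (-4.039192))
       = 0.365549
Iteration 2:
  f(2.820000) = 28.690568
  f(0.365549) = -4.414999
  x_3 = 0.365549 - (-4.414999)×(0.365549 - 2.820000)/(-4.414999 - 28.690568)
       = 0.692878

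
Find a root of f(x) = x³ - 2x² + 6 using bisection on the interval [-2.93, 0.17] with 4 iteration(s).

f(x) = x³ - 2x² + 6
Initial interval: [-2.93, 0.17]

Iteration 1:
  c_1 = (-2.930000 + 0.170000)/2 = -1.380000
  f(c_1) = f(-1.380000) = -0.436872
  f(a) × f(c) ≥ 0, new interval: [-1.380000, 0.170000]
Iteration 2:
  c_2 = (-1.380000 + 0.170000)/2 = -0.605000
  f(c_2) = f(-0.605000) = 5.046505
  f(a) × f(c) < 0, new interval: [-1.380000, -0.605000]
Iteration 3:
  c_3 = (-1.380000 + (-0.605000))/2 = -0.992500
  f(c_3) = f(-0.992500) = 3.052219
  f(a) × f(c) < 0, new interval: [-1.380000, -0.992500]
Iteration 4:
  c_4 = (-1.380000 + (-0.992500))/2 = -1.186250
  f(c_4) = f(-1.186250) = 1.516344
  f(a) × f(c) < 0, new interval: [-1.380000, -1.186250]

After 4 iteration(s), the approximation is c_4 = -1.186250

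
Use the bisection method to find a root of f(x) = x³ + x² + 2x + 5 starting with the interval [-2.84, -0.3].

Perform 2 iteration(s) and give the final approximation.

f(x) = x³ + x² + 2x + 5
Initial interval: [-2.84, -0.3]

Iteration 1:
  c_1 = (-2.840000 + (-0.300000))/2 = -1.570000
  f(c_1) = f(-1.570000) = 0.455007
  f(a) × f(c) < 0, new interval: [-2.840000, -1.570000]
Iteration 2:
  c_2 = (-2.840000 + (-1.570000))/2 = -2.205000
  f(c_2) = f(-2.205000) = -5.268740
  f(a) × f(c) ≥ 0, new interval: [-2.205000, -1.570000]

After 2 iteration(s), the approximation is c_2 = -2.205000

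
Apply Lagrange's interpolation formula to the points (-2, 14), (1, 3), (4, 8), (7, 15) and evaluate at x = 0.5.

Lagrange interpolation formula:
P(x) = Σ yᵢ × Lᵢ(x)
where Lᵢ(x) = Π_{j≠i} (x - xⱼ)/(xᵢ - xⱼ)

L_0(0.5) = (0.5 - 1)/(-2 - 1) × (0.5 - 4)/(-2 - 4) × (0.5 - 7)/(-2 - 7) = 0.070216
L_1(0.5) = (0.5 - (-2))/(1 - (-2)) × (0.5 - 4)/(1 - 4) × (0.5 - 7)/(1 - 7) = 1.053241
L_2(0.5) = (0.5 - (-2))/(4 - (-2)) × (0.5 - 1)/(4 - 1) × (0.5 - 7)/(4 - 7) = -0.150463
L_3(0.5) = (0.5 - (-2))/(7 - (-2)) × (0.5 - 1)/(7 - 1) × (0.5 - 4)/(7 - 4) = 0.027006

P(0.5) = 14×L_0(0.5) + 3×L_1(0.5) + 8×L_2(0.5) + 15×L_3(0.5)
P(0.5) = 3.344136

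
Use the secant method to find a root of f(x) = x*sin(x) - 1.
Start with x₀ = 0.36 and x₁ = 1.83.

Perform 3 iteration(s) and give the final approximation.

f(x) = x*sin(x) - 1
x₀ = 0.36, x₁ = 1.83

Secant formula: x_{n+1} = x_n - f(x_n)(x_n - x_{n-1})/(f(x_n) - f(x_{n-1}))

Iteration 1:
  f(0.360000) = -0.873181
  f(1.830000) = 0.768868
  x_2 = 1.830000 - 0.768868×(1.830000 - 0.360000)/(0.768868 - (-0.873181))
       = 1.141692
Iteration 2:
  f(1.830000) = 0.768868
  f(1.141692) = 0.038185
  x_3 = 1.141692 - 0.038185×(1.141692 - 1.830000)/(0.038185 - 0.768868)
       = 1.105722
Iteration 3:
  f(1.141692) = 0.038185
  f(1.105722) = -0.011719
  x_4 = 1.105722 - (-0.011719)×(1.105722 - 1.141692)/(-0.011719 - 0.038185)
       = 1.114169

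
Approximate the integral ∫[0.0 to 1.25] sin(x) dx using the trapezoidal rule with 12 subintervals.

f(x) = sin(x)
a = 0.0, b = 1.25, n = 12
h = (b - a)/n = 0.104167

Trapezoidal rule: (h/2)[f(x₀) + 2f(x₁) + 2f(x₂) + ... + f(xₙ)]

x_0 = 0.0000, f(x_0) = 0.000000, coefficient = 1
x_1 = 0.1042, f(x_1) = 0.103978, coefficient = 2
x_2 = 0.2083, f(x_2) = 0.206830, coefficient = 2
x_3 = 0.3125, f(x_3) = 0.307439, coefficient = 2
x_4 = 0.4167, f(x_4) = 0.404715, coefficient = 2
x_5 = 0.5208, f(x_5) = 0.497603, coefficient = 2
x_6 = 0.6250, f(x_6) = 0.585097, coefficient = 2
x_7 = 0.7292, f(x_7) = 0.666248, coefficient = 2
x_8 = 0.8333, f(x_8) = 0.740177, coefficient = 2
x_9 = 0.9375, f(x_9) = 0.806081, coefficient = 2
x_10 = 1.0417, f(x_10) = 0.863247, coefficient = 2
x_11 = 1.1458, f(x_11) = 0.911054, coefficient = 2
x_12 = 1.2500, f(x_12) = 0.948985, coefficient = 1

I ≈ (0.104167/2) × 13.133922 = 0.684058
Exact value: 0.684678
Error: 0.000619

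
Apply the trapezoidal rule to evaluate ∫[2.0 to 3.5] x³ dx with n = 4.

f(x) = x³
a = 2.0, b = 3.5, n = 4
h = (b - a)/n = 0.375000

Trapezoidal rule: (h/2)[f(x₀) + 2f(x₁) + 2f(x₂) + ... + f(xₙ)]

x_0 = 2.0000, f(x_0) = 8.000000, coefficient = 1
x_1 = 2.3750, f(x_1) = 13.396484, coefficient = 2
x_2 = 2.7500, f(x_2) = 20.796875, coefficient = 2
x_3 = 3.1250, f(x_3) = 30.517578, coefficient = 2
x_4 = 3.5000, f(x_4) = 42.875000, coefficient = 1

I ≈ (0.375000/2) × 180.296875 = 33.805664
Exact value: 33.515625
Error: 0.290039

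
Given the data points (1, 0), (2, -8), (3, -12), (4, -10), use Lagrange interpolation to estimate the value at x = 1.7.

Lagrange interpolation formula:
P(x) = Σ yᵢ × Lᵢ(x)
where Lᵢ(x) = Π_{j≠i} (x - xⱼ)/(xᵢ - xⱼ)

L_0(1.7) = (1.7 - 2)/(1 - 2) × (1.7 - 3)/(1 - 3) × (1.7 - 4)/(1 - 4) = 0.149500
L_1(1.7) = (1.7 - 1)/(2 - 1) × (1.7 - 3)/(2 - 3) × (1.7 - 4)/(2 - 4) = 1.046500
L_2(1.7) = (1.7 - 1)/(3 - 1) × (1.7 - 2)/(3 - 2) × (1.7 - 4)/(3 - 4) = -0.241500
L_3(1.7) = (1.7 - 1)/(4 - 1) × (1.7 - 2)/(4 - 2) × (1.7 - 3)/(4 - 3) = 0.045500

P(1.7) = 0×L_0(1.7) + (-8)×L_1(1.7) + (-12)×L_2(1.7) + (-10)×L_3(1.7)
P(1.7) = -5.929000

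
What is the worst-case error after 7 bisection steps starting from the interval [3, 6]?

Bisection error bound: |error| ≤ (b-a)/2^n
|error| ≤ (6 - 3)/2^7 = 3/2^7
|error| ≤ 0.0234375000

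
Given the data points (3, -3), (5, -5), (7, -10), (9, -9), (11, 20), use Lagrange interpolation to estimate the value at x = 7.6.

Lagrange interpolation formula:
P(x) = Σ yᵢ × Lᵢ(x)
where Lᵢ(x) = Π_{j≠i} (x - xⱼ)/(xᵢ - xⱼ)

L_0(7.6) = (7.6 - 5)/(3 - 5) × (7.6 - 7)/(3 - 7) × (7.6 - 9)/(3 - 9) × (7.6 - 11)/(3 - 11) = 0.019337
L_1(7.6) = (7.6 - 3)/(5 - 3) × (7.6 - 7)/(5 - 7) × (7.6 - 9)/(5 - 9) × (7.6 - 11)/(5 - 11) = -0.136850
L_2(7.6) = (7.6 - 3)/(7 - 3) × (7.6 - 5)/(7 - 5) × (7.6 - 9)/(7 - 9) × (7.6 - 11)/(7 - 11) = 0.889525
L_3(7.6) = (7.6 - 3)/(9 - 3) × (7.6 - 5)/(9 - 5) × (7.6 - 7)/(9 - 7) × (7.6 - 11)/(9 - 11) = 0.254150
L_4(7.6) = (7.6 - 3)/(11 - 3) × (7.6 - 5)/(11 - 5) × (7.6 - 7)/(11 - 7) × (7.6 - 9)/(11 - 9) = -0.026162

P(7.6) = (-3)×L_0(7.6) + (-5)×L_1(7.6) + (-10)×L_2(7.6) + (-9)×L_3(7.6) + 20×L_4(7.6)
P(7.6) = -11.079612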